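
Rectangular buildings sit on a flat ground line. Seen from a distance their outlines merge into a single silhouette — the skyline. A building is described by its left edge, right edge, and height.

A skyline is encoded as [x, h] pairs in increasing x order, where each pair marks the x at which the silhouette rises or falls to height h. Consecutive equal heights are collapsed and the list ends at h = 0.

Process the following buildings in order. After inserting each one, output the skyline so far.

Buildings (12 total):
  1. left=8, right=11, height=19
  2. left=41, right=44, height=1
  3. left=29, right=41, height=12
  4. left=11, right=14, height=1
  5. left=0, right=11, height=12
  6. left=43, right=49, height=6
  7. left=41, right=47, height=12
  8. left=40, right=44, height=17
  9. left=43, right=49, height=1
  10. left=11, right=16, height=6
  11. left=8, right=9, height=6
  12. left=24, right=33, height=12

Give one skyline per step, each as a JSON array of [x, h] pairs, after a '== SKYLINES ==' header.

== SKYLINES ==
[[8,19],[11,0]]
[[8,19],[11,0],[41,1],[44,0]]
[[8,19],[11,0],[29,12],[41,1],[44,0]]
[[8,19],[11,1],[14,0],[29,12],[41,1],[44,0]]
[[0,12],[8,19],[11,1],[14,0],[29,12],[41,1],[44,0]]
[[0,12],[8,19],[11,1],[14,0],[29,12],[41,1],[43,6],[49,0]]
[[0,12],[8,19],[11,1],[14,0],[29,12],[47,6],[49,0]]
[[0,12],[8,19],[11,1],[14,0],[29,12],[40,17],[44,12],[47,6],[49,0]]
[[0,12],[8,19],[11,1],[14,0],[29,12],[40,17],[44,12],[47,6],[49,0]]
[[0,12],[8,19],[11,6],[16,0],[29,12],[40,17],[44,12],[47,6],[49,0]]
[[0,12],[8,19],[11,6],[16,0],[29,12],[40,17],[44,12],[47,6],[49,0]]
[[0,12],[8,19],[11,6],[16,0],[24,12],[40,17],[44,12],[47,6],[49,0]]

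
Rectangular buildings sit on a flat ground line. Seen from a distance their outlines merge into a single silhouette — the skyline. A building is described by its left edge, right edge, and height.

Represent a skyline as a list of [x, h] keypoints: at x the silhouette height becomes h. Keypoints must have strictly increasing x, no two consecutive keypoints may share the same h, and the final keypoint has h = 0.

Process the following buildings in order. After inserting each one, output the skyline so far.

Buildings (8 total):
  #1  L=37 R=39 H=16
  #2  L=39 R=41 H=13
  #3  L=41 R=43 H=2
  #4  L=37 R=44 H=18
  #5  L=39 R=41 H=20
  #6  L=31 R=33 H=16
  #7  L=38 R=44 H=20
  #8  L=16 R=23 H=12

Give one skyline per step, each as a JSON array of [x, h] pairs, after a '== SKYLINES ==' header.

== SKYLINES ==
[[37,16],[39,0]]
[[37,16],[39,13],[41,0]]
[[37,16],[39,13],[41,2],[43,0]]
[[37,18],[44,0]]
[[37,18],[39,20],[41,18],[44,0]]
[[31,16],[33,0],[37,18],[39,20],[41,18],[44,0]]
[[31,16],[33,0],[37,18],[38,20],[44,0]]
[[16,12],[23,0],[31,16],[33,0],[37,18],[38,20],[44,0]]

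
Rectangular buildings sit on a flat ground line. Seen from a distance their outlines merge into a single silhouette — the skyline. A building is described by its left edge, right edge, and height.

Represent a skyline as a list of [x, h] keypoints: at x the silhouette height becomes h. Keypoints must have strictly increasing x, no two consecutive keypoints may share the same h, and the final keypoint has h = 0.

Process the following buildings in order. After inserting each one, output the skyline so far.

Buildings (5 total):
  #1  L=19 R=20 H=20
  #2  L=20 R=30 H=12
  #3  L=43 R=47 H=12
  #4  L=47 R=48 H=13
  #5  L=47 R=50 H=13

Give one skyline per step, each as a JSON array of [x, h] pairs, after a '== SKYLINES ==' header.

== SKYLINES ==
[[19,20],[20,0]]
[[19,20],[20,12],[30,0]]
[[19,20],[20,12],[30,0],[43,12],[47,0]]
[[19,20],[20,12],[30,0],[43,12],[47,13],[48,0]]
[[19,20],[20,12],[30,0],[43,12],[47,13],[50,0]]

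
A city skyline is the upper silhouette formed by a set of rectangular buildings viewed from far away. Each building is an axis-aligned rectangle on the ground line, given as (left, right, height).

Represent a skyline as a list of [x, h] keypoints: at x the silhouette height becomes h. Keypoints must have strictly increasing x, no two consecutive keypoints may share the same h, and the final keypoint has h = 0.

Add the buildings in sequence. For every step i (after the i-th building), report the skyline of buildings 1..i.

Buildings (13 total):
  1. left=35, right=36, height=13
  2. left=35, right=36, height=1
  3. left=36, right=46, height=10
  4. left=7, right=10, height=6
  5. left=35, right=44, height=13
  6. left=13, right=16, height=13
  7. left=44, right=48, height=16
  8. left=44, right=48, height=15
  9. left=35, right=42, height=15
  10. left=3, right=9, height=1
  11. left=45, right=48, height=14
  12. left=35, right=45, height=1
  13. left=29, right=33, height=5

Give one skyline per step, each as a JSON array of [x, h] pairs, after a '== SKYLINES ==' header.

== SKYLINES ==
[[35,13],[36,0]]
[[35,13],[36,0]]
[[35,13],[36,10],[46,0]]
[[7,6],[10,0],[35,13],[36,10],[46,0]]
[[7,6],[10,0],[35,13],[44,10],[46,0]]
[[7,6],[10,0],[13,13],[16,0],[35,13],[44,10],[46,0]]
[[7,6],[10,0],[13,13],[16,0],[35,13],[44,16],[48,0]]
[[7,6],[10,0],[13,13],[16,0],[35,13],[44,16],[48,0]]
[[7,6],[10,0],[13,13],[16,0],[35,15],[42,13],[44,16],[48,0]]
[[3,1],[7,6],[10,0],[13,13],[16,0],[35,15],[42,13],[44,16],[48,0]]
[[3,1],[7,6],[10,0],[13,13],[16,0],[35,15],[42,13],[44,16],[48,0]]
[[3,1],[7,6],[10,0],[13,13],[16,0],[35,15],[42,13],[44,16],[48,0]]
[[3,1],[7,6],[10,0],[13,13],[16,0],[29,5],[33,0],[35,15],[42,13],[44,16],[48,0]]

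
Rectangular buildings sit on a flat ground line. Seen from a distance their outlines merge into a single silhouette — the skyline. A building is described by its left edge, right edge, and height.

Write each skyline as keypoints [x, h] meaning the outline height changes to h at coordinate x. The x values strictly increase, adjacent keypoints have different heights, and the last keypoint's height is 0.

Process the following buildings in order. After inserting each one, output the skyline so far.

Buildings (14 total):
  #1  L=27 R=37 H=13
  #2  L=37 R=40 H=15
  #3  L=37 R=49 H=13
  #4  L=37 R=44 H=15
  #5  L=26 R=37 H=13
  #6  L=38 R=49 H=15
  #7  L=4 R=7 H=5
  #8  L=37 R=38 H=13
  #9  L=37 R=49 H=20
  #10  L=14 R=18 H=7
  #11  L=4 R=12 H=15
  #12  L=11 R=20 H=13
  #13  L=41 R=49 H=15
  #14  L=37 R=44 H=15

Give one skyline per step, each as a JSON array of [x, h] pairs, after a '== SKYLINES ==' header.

== SKYLINES ==
[[27,13],[37,0]]
[[27,13],[37,15],[40,0]]
[[27,13],[37,15],[40,13],[49,0]]
[[27,13],[37,15],[44,13],[49,0]]
[[26,13],[37,15],[44,13],[49,0]]
[[26,13],[37,15],[49,0]]
[[4,5],[7,0],[26,13],[37,15],[49,0]]
[[4,5],[7,0],[26,13],[37,15],[49,0]]
[[4,5],[7,0],[26,13],[37,20],[49,0]]
[[4,5],[7,0],[14,7],[18,0],[26,13],[37,20],[49,0]]
[[4,15],[12,0],[14,7],[18,0],[26,13],[37,20],[49,0]]
[[4,15],[12,13],[20,0],[26,13],[37,20],[49,0]]
[[4,15],[12,13],[20,0],[26,13],[37,20],[49,0]]
[[4,15],[12,13],[20,0],[26,13],[37,20],[49,0]]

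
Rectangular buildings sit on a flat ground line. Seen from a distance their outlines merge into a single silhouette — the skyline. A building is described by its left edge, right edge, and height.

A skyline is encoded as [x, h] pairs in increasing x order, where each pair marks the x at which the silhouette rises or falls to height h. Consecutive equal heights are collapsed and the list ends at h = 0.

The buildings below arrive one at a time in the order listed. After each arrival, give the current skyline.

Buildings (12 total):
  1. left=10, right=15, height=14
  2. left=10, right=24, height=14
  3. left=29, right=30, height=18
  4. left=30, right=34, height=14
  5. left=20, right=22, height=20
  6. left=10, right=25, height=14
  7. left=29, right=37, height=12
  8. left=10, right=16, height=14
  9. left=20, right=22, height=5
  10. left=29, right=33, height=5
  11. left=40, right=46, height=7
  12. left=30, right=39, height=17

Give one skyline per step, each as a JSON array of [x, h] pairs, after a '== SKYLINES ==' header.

== SKYLINES ==
[[10,14],[15,0]]
[[10,14],[24,0]]
[[10,14],[24,0],[29,18],[30,0]]
[[10,14],[24,0],[29,18],[30,14],[34,0]]
[[10,14],[20,20],[22,14],[24,0],[29,18],[30,14],[34,0]]
[[10,14],[20,20],[22,14],[25,0],[29,18],[30,14],[34,0]]
[[10,14],[20,20],[22,14],[25,0],[29,18],[30,14],[34,12],[37,0]]
[[10,14],[20,20],[22,14],[25,0],[29,18],[30,14],[34,12],[37,0]]
[[10,14],[20,20],[22,14],[25,0],[29,18],[30,14],[34,12],[37,0]]
[[10,14],[20,20],[22,14],[25,0],[29,18],[30,14],[34,12],[37,0]]
[[10,14],[20,20],[22,14],[25,0],[29,18],[30,14],[34,12],[37,0],[40,7],[46,0]]
[[10,14],[20,20],[22,14],[25,0],[29,18],[30,17],[39,0],[40,7],[46,0]]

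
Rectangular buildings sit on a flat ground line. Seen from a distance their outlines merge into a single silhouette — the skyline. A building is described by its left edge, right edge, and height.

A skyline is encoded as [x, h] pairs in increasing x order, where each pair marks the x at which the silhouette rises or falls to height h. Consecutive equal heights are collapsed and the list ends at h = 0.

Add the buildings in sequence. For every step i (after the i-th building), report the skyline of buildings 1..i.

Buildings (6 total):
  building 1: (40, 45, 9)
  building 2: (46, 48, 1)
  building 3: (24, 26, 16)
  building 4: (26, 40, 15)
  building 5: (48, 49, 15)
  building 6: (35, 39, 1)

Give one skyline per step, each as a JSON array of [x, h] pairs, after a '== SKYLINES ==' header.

== SKYLINES ==
[[40,9],[45,0]]
[[40,9],[45,0],[46,1],[48,0]]
[[24,16],[26,0],[40,9],[45,0],[46,1],[48,0]]
[[24,16],[26,15],[40,9],[45,0],[46,1],[48,0]]
[[24,16],[26,15],[40,9],[45,0],[46,1],[48,15],[49,0]]
[[24,16],[26,15],[40,9],[45,0],[46,1],[48,15],[49,0]]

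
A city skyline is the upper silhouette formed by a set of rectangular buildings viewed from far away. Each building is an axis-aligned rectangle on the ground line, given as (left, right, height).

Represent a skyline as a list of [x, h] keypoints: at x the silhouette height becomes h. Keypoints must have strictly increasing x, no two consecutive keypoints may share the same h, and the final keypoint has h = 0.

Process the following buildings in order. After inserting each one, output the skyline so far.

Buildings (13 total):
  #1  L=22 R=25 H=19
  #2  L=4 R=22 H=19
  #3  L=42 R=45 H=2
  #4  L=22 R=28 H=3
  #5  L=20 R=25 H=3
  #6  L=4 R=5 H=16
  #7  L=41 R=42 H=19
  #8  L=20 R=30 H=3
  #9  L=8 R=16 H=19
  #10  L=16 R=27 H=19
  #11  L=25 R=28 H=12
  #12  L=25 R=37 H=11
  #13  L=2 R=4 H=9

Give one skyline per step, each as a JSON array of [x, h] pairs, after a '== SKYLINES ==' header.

== SKYLINES ==
[[22,19],[25,0]]
[[4,19],[25,0]]
[[4,19],[25,0],[42,2],[45,0]]
[[4,19],[25,3],[28,0],[42,2],[45,0]]
[[4,19],[25,3],[28,0],[42,2],[45,0]]
[[4,19],[25,3],[28,0],[42,2],[45,0]]
[[4,19],[25,3],[28,0],[41,19],[42,2],[45,0]]
[[4,19],[25,3],[30,0],[41,19],[42,2],[45,0]]
[[4,19],[25,3],[30,0],[41,19],[42,2],[45,0]]
[[4,19],[27,3],[30,0],[41,19],[42,2],[45,0]]
[[4,19],[27,12],[28,3],[30,0],[41,19],[42,2],[45,0]]
[[4,19],[27,12],[28,11],[37,0],[41,19],[42,2],[45,0]]
[[2,9],[4,19],[27,12],[28,11],[37,0],[41,19],[42,2],[45,0]]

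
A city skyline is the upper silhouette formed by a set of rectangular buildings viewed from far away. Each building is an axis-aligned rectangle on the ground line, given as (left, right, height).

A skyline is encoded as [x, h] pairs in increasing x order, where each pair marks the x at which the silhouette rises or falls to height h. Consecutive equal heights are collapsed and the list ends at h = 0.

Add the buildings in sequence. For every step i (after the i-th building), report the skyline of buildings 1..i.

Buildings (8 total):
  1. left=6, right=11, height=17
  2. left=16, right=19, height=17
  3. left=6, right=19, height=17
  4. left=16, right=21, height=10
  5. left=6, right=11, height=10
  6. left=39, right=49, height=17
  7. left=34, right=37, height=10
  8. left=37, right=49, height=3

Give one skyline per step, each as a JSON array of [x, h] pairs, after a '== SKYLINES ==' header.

== SKYLINES ==
[[6,17],[11,0]]
[[6,17],[11,0],[16,17],[19,0]]
[[6,17],[19,0]]
[[6,17],[19,10],[21,0]]
[[6,17],[19,10],[21,0]]
[[6,17],[19,10],[21,0],[39,17],[49,0]]
[[6,17],[19,10],[21,0],[34,10],[37,0],[39,17],[49,0]]
[[6,17],[19,10],[21,0],[34,10],[37,3],[39,17],[49,0]]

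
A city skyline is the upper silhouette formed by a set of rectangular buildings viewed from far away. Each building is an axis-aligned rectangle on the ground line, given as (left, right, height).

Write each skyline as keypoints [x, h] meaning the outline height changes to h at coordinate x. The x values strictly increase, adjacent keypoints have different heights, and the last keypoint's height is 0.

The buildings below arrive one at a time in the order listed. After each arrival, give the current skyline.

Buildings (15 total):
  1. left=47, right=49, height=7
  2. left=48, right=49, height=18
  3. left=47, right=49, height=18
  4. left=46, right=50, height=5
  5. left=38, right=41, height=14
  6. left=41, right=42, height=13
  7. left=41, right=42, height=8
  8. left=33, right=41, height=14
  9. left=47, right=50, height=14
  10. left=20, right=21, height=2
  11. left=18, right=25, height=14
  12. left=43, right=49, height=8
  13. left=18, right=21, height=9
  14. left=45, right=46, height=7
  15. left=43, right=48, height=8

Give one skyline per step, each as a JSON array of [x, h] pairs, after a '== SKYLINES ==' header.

== SKYLINES ==
[[47,7],[49,0]]
[[47,7],[48,18],[49,0]]
[[47,18],[49,0]]
[[46,5],[47,18],[49,5],[50,0]]
[[38,14],[41,0],[46,5],[47,18],[49,5],[50,0]]
[[38,14],[41,13],[42,0],[46,5],[47,18],[49,5],[50,0]]
[[38,14],[41,13],[42,0],[46,5],[47,18],[49,5],[50,0]]
[[33,14],[41,13],[42,0],[46,5],[47,18],[49,5],[50,0]]
[[33,14],[41,13],[42,0],[46,5],[47,18],[49,14],[50,0]]
[[20,2],[21,0],[33,14],[41,13],[42,0],[46,5],[47,18],[49,14],[50,0]]
[[18,14],[25,0],[33,14],[41,13],[42,0],[46,5],[47,18],[49,14],[50,0]]
[[18,14],[25,0],[33,14],[41,13],[42,0],[43,8],[47,18],[49,14],[50,0]]
[[18,14],[25,0],[33,14],[41,13],[42,0],[43,8],[47,18],[49,14],[50,0]]
[[18,14],[25,0],[33,14],[41,13],[42,0],[43,8],[47,18],[49,14],[50,0]]
[[18,14],[25,0],[33,14],[41,13],[42,0],[43,8],[47,18],[49,14],[50,0]]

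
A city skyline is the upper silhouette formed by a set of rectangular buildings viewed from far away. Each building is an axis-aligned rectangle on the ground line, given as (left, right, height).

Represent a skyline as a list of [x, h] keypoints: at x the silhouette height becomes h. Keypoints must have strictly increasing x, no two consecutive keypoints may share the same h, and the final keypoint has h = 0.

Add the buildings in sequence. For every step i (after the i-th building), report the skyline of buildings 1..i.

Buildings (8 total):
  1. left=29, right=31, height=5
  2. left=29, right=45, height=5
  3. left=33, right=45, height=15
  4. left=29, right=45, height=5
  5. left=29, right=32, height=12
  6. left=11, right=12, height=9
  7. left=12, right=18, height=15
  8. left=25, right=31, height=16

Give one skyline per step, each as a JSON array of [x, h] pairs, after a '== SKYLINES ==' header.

== SKYLINES ==
[[29,5],[31,0]]
[[29,5],[45,0]]
[[29,5],[33,15],[45,0]]
[[29,5],[33,15],[45,0]]
[[29,12],[32,5],[33,15],[45,0]]
[[11,9],[12,0],[29,12],[32,5],[33,15],[45,0]]
[[11,9],[12,15],[18,0],[29,12],[32,5],[33,15],[45,0]]
[[11,9],[12,15],[18,0],[25,16],[31,12],[32,5],[33,15],[45,0]]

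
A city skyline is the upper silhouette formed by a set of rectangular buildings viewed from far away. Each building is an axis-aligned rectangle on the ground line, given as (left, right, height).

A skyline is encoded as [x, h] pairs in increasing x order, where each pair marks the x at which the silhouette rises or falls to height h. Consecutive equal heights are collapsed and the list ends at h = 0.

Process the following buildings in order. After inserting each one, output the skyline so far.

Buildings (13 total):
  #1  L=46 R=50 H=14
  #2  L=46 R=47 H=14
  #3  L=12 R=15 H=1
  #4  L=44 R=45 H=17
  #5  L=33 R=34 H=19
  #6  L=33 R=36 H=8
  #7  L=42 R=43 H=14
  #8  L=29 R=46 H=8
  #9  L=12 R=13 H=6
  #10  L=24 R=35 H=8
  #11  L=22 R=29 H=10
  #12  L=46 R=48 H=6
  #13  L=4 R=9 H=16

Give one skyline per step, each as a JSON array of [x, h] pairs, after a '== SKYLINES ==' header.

== SKYLINES ==
[[46,14],[50,0]]
[[46,14],[50,0]]
[[12,1],[15,0],[46,14],[50,0]]
[[12,1],[15,0],[44,17],[45,0],[46,14],[50,0]]
[[12,1],[15,0],[33,19],[34,0],[44,17],[45,0],[46,14],[50,0]]
[[12,1],[15,0],[33,19],[34,8],[36,0],[44,17],[45,0],[46,14],[50,0]]
[[12,1],[15,0],[33,19],[34,8],[36,0],[42,14],[43,0],[44,17],[45,0],[46,14],[50,0]]
[[12,1],[15,0],[29,8],[33,19],[34,8],[42,14],[43,8],[44,17],[45,8],[46,14],[50,0]]
[[12,6],[13,1],[15,0],[29,8],[33,19],[34,8],[42,14],[43,8],[44,17],[45,8],[46,14],[50,0]]
[[12,6],[13,1],[15,0],[24,8],[33,19],[34,8],[42,14],[43,8],[44,17],[45,8],[46,14],[50,0]]
[[12,6],[13,1],[15,0],[22,10],[29,8],[33,19],[34,8],[42,14],[43,8],[44,17],[45,8],[46,14],[50,0]]
[[12,6],[13,1],[15,0],[22,10],[29,8],[33,19],[34,8],[42,14],[43,8],[44,17],[45,8],[46,14],[50,0]]
[[4,16],[9,0],[12,6],[13,1],[15,0],[22,10],[29,8],[33,19],[34,8],[42,14],[43,8],[44,17],[45,8],[46,14],[50,0]]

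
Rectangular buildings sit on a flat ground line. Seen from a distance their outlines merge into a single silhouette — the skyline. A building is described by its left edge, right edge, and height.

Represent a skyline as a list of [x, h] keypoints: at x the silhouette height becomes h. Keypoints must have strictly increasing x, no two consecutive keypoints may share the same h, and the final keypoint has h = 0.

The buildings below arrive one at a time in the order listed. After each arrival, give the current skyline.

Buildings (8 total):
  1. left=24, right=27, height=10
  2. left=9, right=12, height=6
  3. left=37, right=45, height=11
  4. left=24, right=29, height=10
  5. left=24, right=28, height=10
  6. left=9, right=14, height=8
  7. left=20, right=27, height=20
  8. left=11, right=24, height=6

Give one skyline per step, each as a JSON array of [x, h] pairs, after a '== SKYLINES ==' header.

== SKYLINES ==
[[24,10],[27,0]]
[[9,6],[12,0],[24,10],[27,0]]
[[9,6],[12,0],[24,10],[27,0],[37,11],[45,0]]
[[9,6],[12,0],[24,10],[29,0],[37,11],[45,0]]
[[9,6],[12,0],[24,10],[29,0],[37,11],[45,0]]
[[9,8],[14,0],[24,10],[29,0],[37,11],[45,0]]
[[9,8],[14,0],[20,20],[27,10],[29,0],[37,11],[45,0]]
[[9,8],[14,6],[20,20],[27,10],[29,0],[37,11],[45,0]]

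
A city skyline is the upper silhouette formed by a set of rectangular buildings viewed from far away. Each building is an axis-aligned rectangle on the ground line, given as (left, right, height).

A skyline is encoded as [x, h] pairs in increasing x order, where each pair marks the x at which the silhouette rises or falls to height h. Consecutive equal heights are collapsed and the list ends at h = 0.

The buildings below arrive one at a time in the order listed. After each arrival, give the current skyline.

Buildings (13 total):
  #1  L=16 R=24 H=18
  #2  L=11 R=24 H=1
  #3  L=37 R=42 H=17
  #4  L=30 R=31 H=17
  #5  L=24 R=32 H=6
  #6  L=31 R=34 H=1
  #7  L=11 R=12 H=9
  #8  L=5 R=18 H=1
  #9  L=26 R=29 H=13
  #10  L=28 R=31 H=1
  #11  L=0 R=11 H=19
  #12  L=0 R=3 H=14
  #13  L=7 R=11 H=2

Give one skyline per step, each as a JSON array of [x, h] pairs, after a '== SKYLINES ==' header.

== SKYLINES ==
[[16,18],[24,0]]
[[11,1],[16,18],[24,0]]
[[11,1],[16,18],[24,0],[37,17],[42,0]]
[[11,1],[16,18],[24,0],[30,17],[31,0],[37,17],[42,0]]
[[11,1],[16,18],[24,6],[30,17],[31,6],[32,0],[37,17],[42,0]]
[[11,1],[16,18],[24,6],[30,17],[31,6],[32,1],[34,0],[37,17],[42,0]]
[[11,9],[12,1],[16,18],[24,6],[30,17],[31,6],[32,1],[34,0],[37,17],[42,0]]
[[5,1],[11,9],[12,1],[16,18],[24,6],[30,17],[31,6],[32,1],[34,0],[37,17],[42,0]]
[[5,1],[11,9],[12,1],[16,18],[24,6],[26,13],[29,6],[30,17],[31,6],[32,1],[34,0],[37,17],[42,0]]
[[5,1],[11,9],[12,1],[16,18],[24,6],[26,13],[29,6],[30,17],[31,6],[32,1],[34,0],[37,17],[42,0]]
[[0,19],[11,9],[12,1],[16,18],[24,6],[26,13],[29,6],[30,17],[31,6],[32,1],[34,0],[37,17],[42,0]]
[[0,19],[11,9],[12,1],[16,18],[24,6],[26,13],[29,6],[30,17],[31,6],[32,1],[34,0],[37,17],[42,0]]
[[0,19],[11,9],[12,1],[16,18],[24,6],[26,13],[29,6],[30,17],[31,6],[32,1],[34,0],[37,17],[42,0]]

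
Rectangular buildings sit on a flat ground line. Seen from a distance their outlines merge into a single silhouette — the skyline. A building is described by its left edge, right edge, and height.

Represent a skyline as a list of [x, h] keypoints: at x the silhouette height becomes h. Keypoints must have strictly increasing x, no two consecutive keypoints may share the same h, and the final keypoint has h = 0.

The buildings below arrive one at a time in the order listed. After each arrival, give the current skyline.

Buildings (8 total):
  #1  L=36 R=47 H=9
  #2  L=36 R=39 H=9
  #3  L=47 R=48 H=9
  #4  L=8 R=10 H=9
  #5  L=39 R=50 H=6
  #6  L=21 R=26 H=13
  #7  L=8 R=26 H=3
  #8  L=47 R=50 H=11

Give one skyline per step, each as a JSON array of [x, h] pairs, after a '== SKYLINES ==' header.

== SKYLINES ==
[[36,9],[47,0]]
[[36,9],[47,0]]
[[36,9],[48,0]]
[[8,9],[10,0],[36,9],[48,0]]
[[8,9],[10,0],[36,9],[48,6],[50,0]]
[[8,9],[10,0],[21,13],[26,0],[36,9],[48,6],[50,0]]
[[8,9],[10,3],[21,13],[26,0],[36,9],[48,6],[50,0]]
[[8,9],[10,3],[21,13],[26,0],[36,9],[47,11],[50,0]]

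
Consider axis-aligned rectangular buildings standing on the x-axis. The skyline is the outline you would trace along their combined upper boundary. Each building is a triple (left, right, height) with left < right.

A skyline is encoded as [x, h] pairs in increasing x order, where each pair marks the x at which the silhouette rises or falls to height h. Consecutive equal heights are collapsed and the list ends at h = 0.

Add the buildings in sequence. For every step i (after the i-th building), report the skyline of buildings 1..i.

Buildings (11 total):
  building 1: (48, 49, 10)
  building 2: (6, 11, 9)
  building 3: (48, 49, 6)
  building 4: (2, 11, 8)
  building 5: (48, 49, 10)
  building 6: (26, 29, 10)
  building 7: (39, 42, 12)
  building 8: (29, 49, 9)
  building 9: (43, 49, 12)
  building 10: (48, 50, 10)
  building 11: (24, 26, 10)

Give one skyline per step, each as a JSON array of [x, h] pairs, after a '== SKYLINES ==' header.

== SKYLINES ==
[[48,10],[49,0]]
[[6,9],[11,0],[48,10],[49,0]]
[[6,9],[11,0],[48,10],[49,0]]
[[2,8],[6,9],[11,0],[48,10],[49,0]]
[[2,8],[6,9],[11,0],[48,10],[49,0]]
[[2,8],[6,9],[11,0],[26,10],[29,0],[48,10],[49,0]]
[[2,8],[6,9],[11,0],[26,10],[29,0],[39,12],[42,0],[48,10],[49,0]]
[[2,8],[6,9],[11,0],[26,10],[29,9],[39,12],[42,9],[48,10],[49,0]]
[[2,8],[6,9],[11,0],[26,10],[29,9],[39,12],[42,9],[43,12],[49,0]]
[[2,8],[6,9],[11,0],[26,10],[29,9],[39,12],[42,9],[43,12],[49,10],[50,0]]
[[2,8],[6,9],[11,0],[24,10],[29,9],[39,12],[42,9],[43,12],[49,10],[50,0]]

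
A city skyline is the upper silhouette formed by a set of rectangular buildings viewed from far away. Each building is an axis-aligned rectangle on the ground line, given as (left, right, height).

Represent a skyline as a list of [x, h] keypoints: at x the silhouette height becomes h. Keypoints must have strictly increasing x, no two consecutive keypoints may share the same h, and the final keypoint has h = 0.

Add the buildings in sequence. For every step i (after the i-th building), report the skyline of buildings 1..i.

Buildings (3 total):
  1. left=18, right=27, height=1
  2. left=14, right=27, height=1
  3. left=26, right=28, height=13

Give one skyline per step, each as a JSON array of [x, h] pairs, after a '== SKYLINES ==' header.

== SKYLINES ==
[[18,1],[27,0]]
[[14,1],[27,0]]
[[14,1],[26,13],[28,0]]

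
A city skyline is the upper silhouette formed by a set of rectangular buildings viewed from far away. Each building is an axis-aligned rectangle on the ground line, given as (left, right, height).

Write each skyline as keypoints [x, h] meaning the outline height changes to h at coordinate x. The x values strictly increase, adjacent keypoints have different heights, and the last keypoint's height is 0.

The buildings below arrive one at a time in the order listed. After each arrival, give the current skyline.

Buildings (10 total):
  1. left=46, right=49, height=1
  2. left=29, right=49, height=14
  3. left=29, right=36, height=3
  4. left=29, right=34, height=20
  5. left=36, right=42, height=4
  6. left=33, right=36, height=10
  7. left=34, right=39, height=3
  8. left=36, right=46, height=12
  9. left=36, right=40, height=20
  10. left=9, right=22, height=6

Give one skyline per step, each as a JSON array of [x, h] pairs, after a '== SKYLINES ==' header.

== SKYLINES ==
[[46,1],[49,0]]
[[29,14],[49,0]]
[[29,14],[49,0]]
[[29,20],[34,14],[49,0]]
[[29,20],[34,14],[49,0]]
[[29,20],[34,14],[49,0]]
[[29,20],[34,14],[49,0]]
[[29,20],[34,14],[49,0]]
[[29,20],[34,14],[36,20],[40,14],[49,0]]
[[9,6],[22,0],[29,20],[34,14],[36,20],[40,14],[49,0]]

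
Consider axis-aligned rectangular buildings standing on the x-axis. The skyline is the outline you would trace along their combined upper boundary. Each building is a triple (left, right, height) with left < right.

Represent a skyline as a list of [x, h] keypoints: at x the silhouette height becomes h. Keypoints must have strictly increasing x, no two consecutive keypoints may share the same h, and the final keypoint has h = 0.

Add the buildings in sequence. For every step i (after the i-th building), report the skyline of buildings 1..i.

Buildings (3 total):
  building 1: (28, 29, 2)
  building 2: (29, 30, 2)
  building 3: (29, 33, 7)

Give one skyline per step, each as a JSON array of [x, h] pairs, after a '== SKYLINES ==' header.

== SKYLINES ==
[[28,2],[29,0]]
[[28,2],[30,0]]
[[28,2],[29,7],[33,0]]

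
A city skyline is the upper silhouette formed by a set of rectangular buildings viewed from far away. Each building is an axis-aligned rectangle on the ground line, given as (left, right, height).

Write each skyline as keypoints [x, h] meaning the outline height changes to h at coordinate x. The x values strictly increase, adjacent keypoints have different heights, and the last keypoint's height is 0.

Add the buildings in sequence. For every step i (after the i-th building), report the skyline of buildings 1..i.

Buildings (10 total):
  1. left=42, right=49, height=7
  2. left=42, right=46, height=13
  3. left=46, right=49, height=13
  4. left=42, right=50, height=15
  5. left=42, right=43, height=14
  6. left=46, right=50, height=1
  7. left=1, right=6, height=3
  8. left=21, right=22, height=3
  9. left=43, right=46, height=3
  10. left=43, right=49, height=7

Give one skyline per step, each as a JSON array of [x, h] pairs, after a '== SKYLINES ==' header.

== SKYLINES ==
[[42,7],[49,0]]
[[42,13],[46,7],[49,0]]
[[42,13],[49,0]]
[[42,15],[50,0]]
[[42,15],[50,0]]
[[42,15],[50,0]]
[[1,3],[6,0],[42,15],[50,0]]
[[1,3],[6,0],[21,3],[22,0],[42,15],[50,0]]
[[1,3],[6,0],[21,3],[22,0],[42,15],[50,0]]
[[1,3],[6,0],[21,3],[22,0],[42,15],[50,0]]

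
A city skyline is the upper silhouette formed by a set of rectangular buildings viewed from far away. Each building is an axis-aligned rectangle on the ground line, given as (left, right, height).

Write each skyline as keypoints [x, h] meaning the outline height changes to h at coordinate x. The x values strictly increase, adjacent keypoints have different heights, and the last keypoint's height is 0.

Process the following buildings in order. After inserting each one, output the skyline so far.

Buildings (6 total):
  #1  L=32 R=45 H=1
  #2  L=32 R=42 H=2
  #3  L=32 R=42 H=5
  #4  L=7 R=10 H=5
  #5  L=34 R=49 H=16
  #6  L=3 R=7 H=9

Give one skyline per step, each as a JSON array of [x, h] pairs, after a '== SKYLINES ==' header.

== SKYLINES ==
[[32,1],[45,0]]
[[32,2],[42,1],[45,0]]
[[32,5],[42,1],[45,0]]
[[7,5],[10,0],[32,5],[42,1],[45,0]]
[[7,5],[10,0],[32,5],[34,16],[49,0]]
[[3,9],[7,5],[10,0],[32,5],[34,16],[49,0]]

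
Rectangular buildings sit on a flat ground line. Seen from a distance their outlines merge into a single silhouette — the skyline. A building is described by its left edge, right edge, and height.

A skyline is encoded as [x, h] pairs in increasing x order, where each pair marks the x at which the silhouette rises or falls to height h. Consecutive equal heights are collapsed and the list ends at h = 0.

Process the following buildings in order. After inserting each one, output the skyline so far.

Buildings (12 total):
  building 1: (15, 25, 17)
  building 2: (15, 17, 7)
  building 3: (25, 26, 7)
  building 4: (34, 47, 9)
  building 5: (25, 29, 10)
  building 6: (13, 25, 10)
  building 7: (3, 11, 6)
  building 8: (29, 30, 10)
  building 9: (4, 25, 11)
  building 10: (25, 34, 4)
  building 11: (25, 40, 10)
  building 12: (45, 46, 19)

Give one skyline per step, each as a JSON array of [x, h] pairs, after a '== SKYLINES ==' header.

== SKYLINES ==
[[15,17],[25,0]]
[[15,17],[25,0]]
[[15,17],[25,7],[26,0]]
[[15,17],[25,7],[26,0],[34,9],[47,0]]
[[15,17],[25,10],[29,0],[34,9],[47,0]]
[[13,10],[15,17],[25,10],[29,0],[34,9],[47,0]]
[[3,6],[11,0],[13,10],[15,17],[25,10],[29,0],[34,9],[47,0]]
[[3,6],[11,0],[13,10],[15,17],[25,10],[30,0],[34,9],[47,0]]
[[3,6],[4,11],[15,17],[25,10],[30,0],[34,9],[47,0]]
[[3,6],[4,11],[15,17],[25,10],[30,4],[34,9],[47,0]]
[[3,6],[4,11],[15,17],[25,10],[40,9],[47,0]]
[[3,6],[4,11],[15,17],[25,10],[40,9],[45,19],[46,9],[47,0]]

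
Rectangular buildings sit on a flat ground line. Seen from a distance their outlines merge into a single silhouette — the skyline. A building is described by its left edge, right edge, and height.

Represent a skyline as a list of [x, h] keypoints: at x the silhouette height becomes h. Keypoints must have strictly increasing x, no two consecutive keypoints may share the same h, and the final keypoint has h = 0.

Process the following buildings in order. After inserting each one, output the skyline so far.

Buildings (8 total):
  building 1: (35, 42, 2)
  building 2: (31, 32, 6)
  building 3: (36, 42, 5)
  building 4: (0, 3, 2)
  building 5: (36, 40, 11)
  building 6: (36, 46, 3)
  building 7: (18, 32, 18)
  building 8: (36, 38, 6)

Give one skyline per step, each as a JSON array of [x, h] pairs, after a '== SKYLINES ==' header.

== SKYLINES ==
[[35,2],[42,0]]
[[31,6],[32,0],[35,2],[42,0]]
[[31,6],[32,0],[35,2],[36,5],[42,0]]
[[0,2],[3,0],[31,6],[32,0],[35,2],[36,5],[42,0]]
[[0,2],[3,0],[31,6],[32,0],[35,2],[36,11],[40,5],[42,0]]
[[0,2],[3,0],[31,6],[32,0],[35,2],[36,11],[40,5],[42,3],[46,0]]
[[0,2],[3,0],[18,18],[32,0],[35,2],[36,11],[40,5],[42,3],[46,0]]
[[0,2],[3,0],[18,18],[32,0],[35,2],[36,11],[40,5],[42,3],[46,0]]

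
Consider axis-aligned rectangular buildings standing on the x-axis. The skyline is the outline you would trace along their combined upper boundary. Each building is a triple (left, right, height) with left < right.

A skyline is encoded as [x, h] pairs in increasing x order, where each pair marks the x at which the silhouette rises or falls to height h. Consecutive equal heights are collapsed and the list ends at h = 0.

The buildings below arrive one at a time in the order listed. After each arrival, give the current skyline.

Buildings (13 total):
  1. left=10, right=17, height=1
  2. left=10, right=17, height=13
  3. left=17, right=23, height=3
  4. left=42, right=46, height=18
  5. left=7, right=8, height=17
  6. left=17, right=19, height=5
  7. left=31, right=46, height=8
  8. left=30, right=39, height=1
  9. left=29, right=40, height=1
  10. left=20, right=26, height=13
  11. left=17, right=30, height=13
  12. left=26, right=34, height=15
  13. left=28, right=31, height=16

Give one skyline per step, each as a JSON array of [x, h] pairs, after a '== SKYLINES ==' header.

== SKYLINES ==
[[10,1],[17,0]]
[[10,13],[17,0]]
[[10,13],[17,3],[23,0]]
[[10,13],[17,3],[23,0],[42,18],[46,0]]
[[7,17],[8,0],[10,13],[17,3],[23,0],[42,18],[46,0]]
[[7,17],[8,0],[10,13],[17,5],[19,3],[23,0],[42,18],[46,0]]
[[7,17],[8,0],[10,13],[17,5],[19,3],[23,0],[31,8],[42,18],[46,0]]
[[7,17],[8,0],[10,13],[17,5],[19,3],[23,0],[30,1],[31,8],[42,18],[46,0]]
[[7,17],[8,0],[10,13],[17,5],[19,3],[23,0],[29,1],[31,8],[42,18],[46,0]]
[[7,17],[8,0],[10,13],[17,5],[19,3],[20,13],[26,0],[29,1],[31,8],[42,18],[46,0]]
[[7,17],[8,0],[10,13],[30,1],[31,8],[42,18],[46,0]]
[[7,17],[8,0],[10,13],[26,15],[34,8],[42,18],[46,0]]
[[7,17],[8,0],[10,13],[26,15],[28,16],[31,15],[34,8],[42,18],[46,0]]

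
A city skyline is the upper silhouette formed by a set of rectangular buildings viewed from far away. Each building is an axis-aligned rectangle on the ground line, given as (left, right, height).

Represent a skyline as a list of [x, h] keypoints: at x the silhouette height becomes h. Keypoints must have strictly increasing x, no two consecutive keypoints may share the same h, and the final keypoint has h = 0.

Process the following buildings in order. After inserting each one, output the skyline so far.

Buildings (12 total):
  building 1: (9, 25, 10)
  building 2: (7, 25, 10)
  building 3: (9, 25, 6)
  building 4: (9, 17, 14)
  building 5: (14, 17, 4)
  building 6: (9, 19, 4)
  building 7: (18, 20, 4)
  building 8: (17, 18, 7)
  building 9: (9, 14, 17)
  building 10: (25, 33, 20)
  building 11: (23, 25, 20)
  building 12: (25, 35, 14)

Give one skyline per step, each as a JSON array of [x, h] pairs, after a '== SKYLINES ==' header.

== SKYLINES ==
[[9,10],[25,0]]
[[7,10],[25,0]]
[[7,10],[25,0]]
[[7,10],[9,14],[17,10],[25,0]]
[[7,10],[9,14],[17,10],[25,0]]
[[7,10],[9,14],[17,10],[25,0]]
[[7,10],[9,14],[17,10],[25,0]]
[[7,10],[9,14],[17,10],[25,0]]
[[7,10],[9,17],[14,14],[17,10],[25,0]]
[[7,10],[9,17],[14,14],[17,10],[25,20],[33,0]]
[[7,10],[9,17],[14,14],[17,10],[23,20],[33,0]]
[[7,10],[9,17],[14,14],[17,10],[23,20],[33,14],[35,0]]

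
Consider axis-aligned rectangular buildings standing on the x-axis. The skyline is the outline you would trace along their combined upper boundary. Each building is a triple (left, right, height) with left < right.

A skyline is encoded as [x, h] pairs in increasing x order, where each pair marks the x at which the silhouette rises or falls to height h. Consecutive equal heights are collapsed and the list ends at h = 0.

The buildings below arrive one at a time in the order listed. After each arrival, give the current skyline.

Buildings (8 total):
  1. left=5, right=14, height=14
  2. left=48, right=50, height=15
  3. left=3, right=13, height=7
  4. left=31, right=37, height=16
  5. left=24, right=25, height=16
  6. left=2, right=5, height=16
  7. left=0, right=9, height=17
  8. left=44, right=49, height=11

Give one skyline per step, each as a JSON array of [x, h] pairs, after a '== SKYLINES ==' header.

== SKYLINES ==
[[5,14],[14,0]]
[[5,14],[14,0],[48,15],[50,0]]
[[3,7],[5,14],[14,0],[48,15],[50,0]]
[[3,7],[5,14],[14,0],[31,16],[37,0],[48,15],[50,0]]
[[3,7],[5,14],[14,0],[24,16],[25,0],[31,16],[37,0],[48,15],[50,0]]
[[2,16],[5,14],[14,0],[24,16],[25,0],[31,16],[37,0],[48,15],[50,0]]
[[0,17],[9,14],[14,0],[24,16],[25,0],[31,16],[37,0],[48,15],[50,0]]
[[0,17],[9,14],[14,0],[24,16],[25,0],[31,16],[37,0],[44,11],[48,15],[50,0]]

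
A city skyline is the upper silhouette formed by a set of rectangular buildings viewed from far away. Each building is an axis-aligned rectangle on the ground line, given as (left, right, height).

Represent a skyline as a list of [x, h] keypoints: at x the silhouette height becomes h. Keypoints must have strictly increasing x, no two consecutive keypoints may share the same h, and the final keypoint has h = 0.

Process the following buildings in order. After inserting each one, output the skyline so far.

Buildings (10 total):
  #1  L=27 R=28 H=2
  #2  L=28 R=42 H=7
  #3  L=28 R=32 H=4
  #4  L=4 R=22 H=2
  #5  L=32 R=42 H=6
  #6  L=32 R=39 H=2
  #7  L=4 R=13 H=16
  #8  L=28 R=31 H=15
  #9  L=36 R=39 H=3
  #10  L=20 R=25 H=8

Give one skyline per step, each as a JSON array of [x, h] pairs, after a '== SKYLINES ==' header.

== SKYLINES ==
[[27,2],[28,0]]
[[27,2],[28,7],[42,0]]
[[27,2],[28,7],[42,0]]
[[4,2],[22,0],[27,2],[28,7],[42,0]]
[[4,2],[22,0],[27,2],[28,7],[42,0]]
[[4,2],[22,0],[27,2],[28,7],[42,0]]
[[4,16],[13,2],[22,0],[27,2],[28,7],[42,0]]
[[4,16],[13,2],[22,0],[27,2],[28,15],[31,7],[42,0]]
[[4,16],[13,2],[22,0],[27,2],[28,15],[31,7],[42,0]]
[[4,16],[13,2],[20,8],[25,0],[27,2],[28,15],[31,7],[42,0]]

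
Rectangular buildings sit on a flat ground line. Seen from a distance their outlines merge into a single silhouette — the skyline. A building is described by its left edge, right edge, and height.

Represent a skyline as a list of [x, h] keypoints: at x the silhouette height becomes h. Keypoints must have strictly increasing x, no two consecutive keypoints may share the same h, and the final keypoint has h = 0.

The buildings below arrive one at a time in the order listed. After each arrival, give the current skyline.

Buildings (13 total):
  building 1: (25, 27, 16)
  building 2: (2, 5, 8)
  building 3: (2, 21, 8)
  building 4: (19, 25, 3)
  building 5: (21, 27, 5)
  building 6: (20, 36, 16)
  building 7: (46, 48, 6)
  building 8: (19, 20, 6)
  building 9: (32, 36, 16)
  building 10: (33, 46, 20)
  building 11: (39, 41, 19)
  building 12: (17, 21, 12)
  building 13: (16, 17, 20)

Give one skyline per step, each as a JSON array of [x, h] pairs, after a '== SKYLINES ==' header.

== SKYLINES ==
[[25,16],[27,0]]
[[2,8],[5,0],[25,16],[27,0]]
[[2,8],[21,0],[25,16],[27,0]]
[[2,8],[21,3],[25,16],[27,0]]
[[2,8],[21,5],[25,16],[27,0]]
[[2,8],[20,16],[36,0]]
[[2,8],[20,16],[36,0],[46,6],[48,0]]
[[2,8],[20,16],[36,0],[46,6],[48,0]]
[[2,8],[20,16],[36,0],[46,6],[48,0]]
[[2,8],[20,16],[33,20],[46,6],[48,0]]
[[2,8],[20,16],[33,20],[46,6],[48,0]]
[[2,8],[17,12],[20,16],[33,20],[46,6],[48,0]]
[[2,8],[16,20],[17,12],[20,16],[33,20],[46,6],[48,0]]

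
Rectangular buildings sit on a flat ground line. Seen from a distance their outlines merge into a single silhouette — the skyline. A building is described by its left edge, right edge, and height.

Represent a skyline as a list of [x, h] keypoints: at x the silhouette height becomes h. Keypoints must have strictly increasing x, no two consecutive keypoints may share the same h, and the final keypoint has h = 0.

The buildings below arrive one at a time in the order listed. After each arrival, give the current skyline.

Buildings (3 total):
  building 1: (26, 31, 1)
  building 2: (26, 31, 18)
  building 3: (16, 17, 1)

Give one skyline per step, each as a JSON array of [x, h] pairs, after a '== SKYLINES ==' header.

== SKYLINES ==
[[26,1],[31,0]]
[[26,18],[31,0]]
[[16,1],[17,0],[26,18],[31,0]]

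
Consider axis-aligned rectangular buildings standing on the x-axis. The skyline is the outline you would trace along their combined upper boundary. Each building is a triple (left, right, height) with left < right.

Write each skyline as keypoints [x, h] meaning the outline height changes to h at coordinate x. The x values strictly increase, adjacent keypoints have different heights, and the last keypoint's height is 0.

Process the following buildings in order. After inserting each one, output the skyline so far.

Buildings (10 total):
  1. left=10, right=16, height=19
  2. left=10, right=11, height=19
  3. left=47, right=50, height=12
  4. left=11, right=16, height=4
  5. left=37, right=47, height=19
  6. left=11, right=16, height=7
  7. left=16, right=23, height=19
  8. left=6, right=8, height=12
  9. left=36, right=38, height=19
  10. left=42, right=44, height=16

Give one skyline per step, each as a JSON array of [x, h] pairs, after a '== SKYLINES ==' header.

== SKYLINES ==
[[10,19],[16,0]]
[[10,19],[16,0]]
[[10,19],[16,0],[47,12],[50,0]]
[[10,19],[16,0],[47,12],[50,0]]
[[10,19],[16,0],[37,19],[47,12],[50,0]]
[[10,19],[16,0],[37,19],[47,12],[50,0]]
[[10,19],[23,0],[37,19],[47,12],[50,0]]
[[6,12],[8,0],[10,19],[23,0],[37,19],[47,12],[50,0]]
[[6,12],[8,0],[10,19],[23,0],[36,19],[47,12],[50,0]]
[[6,12],[8,0],[10,19],[23,0],[36,19],[47,12],[50,0]]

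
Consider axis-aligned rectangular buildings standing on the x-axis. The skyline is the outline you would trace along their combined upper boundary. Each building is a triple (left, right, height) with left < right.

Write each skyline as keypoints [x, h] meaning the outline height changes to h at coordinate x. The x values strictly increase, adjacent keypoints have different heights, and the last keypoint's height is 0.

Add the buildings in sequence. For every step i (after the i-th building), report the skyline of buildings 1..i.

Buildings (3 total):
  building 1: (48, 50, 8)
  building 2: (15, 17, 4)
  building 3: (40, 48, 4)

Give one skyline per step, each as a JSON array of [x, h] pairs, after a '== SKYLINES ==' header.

== SKYLINES ==
[[48,8],[50,0]]
[[15,4],[17,0],[48,8],[50,0]]
[[15,4],[17,0],[40,4],[48,8],[50,0]]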